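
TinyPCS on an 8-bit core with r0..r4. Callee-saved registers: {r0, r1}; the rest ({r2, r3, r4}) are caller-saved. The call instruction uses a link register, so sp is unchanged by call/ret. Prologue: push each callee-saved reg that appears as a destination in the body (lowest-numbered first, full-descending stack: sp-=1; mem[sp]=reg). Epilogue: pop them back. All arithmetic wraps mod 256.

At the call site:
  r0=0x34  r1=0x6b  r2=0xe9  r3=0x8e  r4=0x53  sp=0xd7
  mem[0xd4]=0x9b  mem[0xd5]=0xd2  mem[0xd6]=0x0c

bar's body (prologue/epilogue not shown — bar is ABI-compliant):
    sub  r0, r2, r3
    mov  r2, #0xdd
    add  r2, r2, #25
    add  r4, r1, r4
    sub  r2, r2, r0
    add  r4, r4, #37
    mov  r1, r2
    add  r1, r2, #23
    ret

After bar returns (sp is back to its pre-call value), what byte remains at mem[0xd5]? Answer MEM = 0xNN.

prologue: push r0 -> mem[0xd6]=0x34, sp=0xd6
prologue: push r1 -> mem[0xd5]=0x6b, sp=0xd5
body[0] sub  r0, r2, r3 -> r0=0x5b
body[1] mov  r2, #0xdd -> r2=0xdd
body[2] add  r2, r2, #25 -> r2=0xf6
body[3] add  r4, r1, r4 -> r4=0xbe
body[4] sub  r2, r2, r0 -> r2=0x9b
body[5] add  r4, r4, #37 -> r4=0xe3
body[6] mov  r1, r2 -> r1=0x9b
body[7] add  r1, r2, #23 -> r1=0xb2
epilogue: pop r1=0x6b, sp=0xd6
epilogue: pop r0=0x34, sp=0xd7
prologue pushed ['r0', 'r1'] at ['0xd6', '0xd5']

MEM = 0x6b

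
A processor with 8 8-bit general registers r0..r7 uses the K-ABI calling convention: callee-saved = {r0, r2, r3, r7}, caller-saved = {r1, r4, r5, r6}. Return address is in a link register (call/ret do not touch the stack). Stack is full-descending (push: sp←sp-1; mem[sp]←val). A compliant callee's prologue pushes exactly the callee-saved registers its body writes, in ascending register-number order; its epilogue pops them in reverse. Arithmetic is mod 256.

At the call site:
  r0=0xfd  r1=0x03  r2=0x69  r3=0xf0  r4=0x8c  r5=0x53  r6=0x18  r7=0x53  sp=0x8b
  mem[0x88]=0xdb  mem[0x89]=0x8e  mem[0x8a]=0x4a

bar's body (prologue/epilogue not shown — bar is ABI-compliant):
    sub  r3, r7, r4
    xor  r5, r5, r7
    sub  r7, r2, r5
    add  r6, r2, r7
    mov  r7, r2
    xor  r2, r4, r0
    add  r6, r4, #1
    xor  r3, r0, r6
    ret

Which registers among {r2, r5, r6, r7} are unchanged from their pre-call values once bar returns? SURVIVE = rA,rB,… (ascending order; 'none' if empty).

prologue: push r2 -> mem[0x8a]=0x69, sp=0x8a
prologue: push r3 -> mem[0x89]=0xf0, sp=0x89
prologue: push r7 -> mem[0x88]=0x53, sp=0x88
body[0] sub  r3, r7, r4 -> r3=0xc7
body[1] xor  r5, r5, r7 -> r5=0x00
body[2] sub  r7, r2, r5 -> r7=0x69
body[3] add  r6, r2, r7 -> r6=0xd2
body[4] mov  r7, r2 -> r7=0x69
body[5] xor  r2, r4, r0 -> r2=0x71
body[6] add  r6, r4, #1 -> r6=0x8d
body[7] xor  r3, r0, r6 -> r3=0x70
epilogue: pop r7=0x53, sp=0x89
epilogue: pop r3=0xf0, sp=0x8a
epilogue: pop r2=0x69, sp=0x8b
r2: callee-saved, written=True
r5: caller-saved, written=True
r6: caller-saved, written=True
r7: callee-saved, written=True

SURVIVE = r2,r7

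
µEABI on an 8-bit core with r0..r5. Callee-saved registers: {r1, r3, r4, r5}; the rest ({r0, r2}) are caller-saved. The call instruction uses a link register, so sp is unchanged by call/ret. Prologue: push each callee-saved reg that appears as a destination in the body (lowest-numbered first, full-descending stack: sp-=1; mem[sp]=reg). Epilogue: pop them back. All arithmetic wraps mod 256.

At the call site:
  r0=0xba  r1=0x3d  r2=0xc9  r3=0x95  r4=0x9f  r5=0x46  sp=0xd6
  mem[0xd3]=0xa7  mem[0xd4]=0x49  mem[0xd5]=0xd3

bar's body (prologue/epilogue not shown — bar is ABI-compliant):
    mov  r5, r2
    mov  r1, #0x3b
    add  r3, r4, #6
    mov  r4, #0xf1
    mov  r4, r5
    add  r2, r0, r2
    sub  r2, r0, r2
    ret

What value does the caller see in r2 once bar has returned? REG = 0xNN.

prologue: push r1 → mem[0xd5]=0x3d, sp=0xd5
prologue: push r3 → mem[0xd4]=0x95, sp=0xd4
prologue: push r4 → mem[0xd3]=0x9f, sp=0xd3
prologue: push r5 → mem[0xd2]=0x46, sp=0xd2
body[0] mov  r5, r2 → r5=0xc9
body[1] mov  r1, #0x3b → r1=0x3b
body[2] add  r3, r4, #6 → r3=0xa5
body[3] mov  r4, #0xf1 → r4=0xf1
body[4] mov  r4, r5 → r4=0xc9
body[5] add  r2, r0, r2 → r2=0x83
body[6] sub  r2, r0, r2 → r2=0x37
epilogue: pop r5=0x46, sp=0xd3
epilogue: pop r4=0x9f, sp=0xd4
epilogue: pop r3=0x95, sp=0xd5
epilogue: pop r1=0x3d, sp=0xd6
r2 is caller-saved → body value

REG = 0x37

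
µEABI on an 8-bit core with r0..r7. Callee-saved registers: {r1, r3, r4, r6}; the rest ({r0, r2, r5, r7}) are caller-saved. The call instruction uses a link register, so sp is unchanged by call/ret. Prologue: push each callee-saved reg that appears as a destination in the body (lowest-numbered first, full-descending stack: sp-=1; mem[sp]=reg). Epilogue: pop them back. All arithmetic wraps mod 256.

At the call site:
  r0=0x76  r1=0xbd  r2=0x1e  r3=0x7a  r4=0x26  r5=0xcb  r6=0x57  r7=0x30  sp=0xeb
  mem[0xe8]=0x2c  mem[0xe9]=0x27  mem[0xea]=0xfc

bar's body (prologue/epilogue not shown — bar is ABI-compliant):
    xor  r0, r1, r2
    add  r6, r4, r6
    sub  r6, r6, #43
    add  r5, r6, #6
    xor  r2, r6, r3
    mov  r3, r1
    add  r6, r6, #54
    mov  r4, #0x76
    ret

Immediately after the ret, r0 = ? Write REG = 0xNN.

REG = 0xa3

prologue: push r3 -> mem[0xea]=0x7a, sp=0xea
prologue: push r4 -> mem[0xe9]=0x26, sp=0xe9
prologue: push r6 -> mem[0xe8]=0x57, sp=0xe8
body[0] xor  r0, r1, r2 -> r0=0xa3
body[1] add  r6, r4, r6 -> r6=0x7d
body[2] sub  r6, r6, #43 -> r6=0x52
body[3] add  r5, r6, #6 -> r5=0x58
body[4] xor  r2, r6, r3 -> r2=0x28
body[5] mov  r3, r1 -> r3=0xbd
body[6] add  r6, r6, #54 -> r6=0x88
body[7] mov  r4, #0x76 -> r4=0x76
epilogue: pop r6=0x57, sp=0xe9
epilogue: pop r4=0x26, sp=0xea
epilogue: pop r3=0x7a, sp=0xeb
r0 is caller-saved -> body value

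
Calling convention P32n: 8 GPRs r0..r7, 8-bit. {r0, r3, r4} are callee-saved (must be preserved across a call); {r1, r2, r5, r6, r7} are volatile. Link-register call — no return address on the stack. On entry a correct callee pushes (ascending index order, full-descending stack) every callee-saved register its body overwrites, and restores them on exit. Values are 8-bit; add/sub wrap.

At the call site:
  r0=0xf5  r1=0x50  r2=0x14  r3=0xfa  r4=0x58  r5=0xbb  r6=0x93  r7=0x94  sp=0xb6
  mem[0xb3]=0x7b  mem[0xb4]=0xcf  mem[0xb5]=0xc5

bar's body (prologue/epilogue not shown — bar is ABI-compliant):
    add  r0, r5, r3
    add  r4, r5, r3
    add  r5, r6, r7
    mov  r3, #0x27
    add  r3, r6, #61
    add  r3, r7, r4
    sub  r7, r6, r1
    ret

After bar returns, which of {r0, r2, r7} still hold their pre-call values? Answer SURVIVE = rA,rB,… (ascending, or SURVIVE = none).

SURVIVE = r0,r2

prologue: push r0 -> mem[0xb5]=0xf5, sp=0xb5
prologue: push r3 -> mem[0xb4]=0xfa, sp=0xb4
prologue: push r4 -> mem[0xb3]=0x58, sp=0xb3
body[0] add  r0, r5, r3 -> r0=0xb5
body[1] add  r4, r5, r3 -> r4=0xb5
body[2] add  r5, r6, r7 -> r5=0x27
body[3] mov  r3, #0x27 -> r3=0x27
body[4] add  r3, r6, #61 -> r3=0xd0
body[5] add  r3, r7, r4 -> r3=0x49
body[6] sub  r7, r6, r1 -> r7=0x43
epilogue: pop r4=0x58, sp=0xb4
epilogue: pop r3=0xfa, sp=0xb5
epilogue: pop r0=0xf5, sp=0xb6
r0: callee-saved, written=True
r2: caller-saved, written=False
r7: caller-saved, written=True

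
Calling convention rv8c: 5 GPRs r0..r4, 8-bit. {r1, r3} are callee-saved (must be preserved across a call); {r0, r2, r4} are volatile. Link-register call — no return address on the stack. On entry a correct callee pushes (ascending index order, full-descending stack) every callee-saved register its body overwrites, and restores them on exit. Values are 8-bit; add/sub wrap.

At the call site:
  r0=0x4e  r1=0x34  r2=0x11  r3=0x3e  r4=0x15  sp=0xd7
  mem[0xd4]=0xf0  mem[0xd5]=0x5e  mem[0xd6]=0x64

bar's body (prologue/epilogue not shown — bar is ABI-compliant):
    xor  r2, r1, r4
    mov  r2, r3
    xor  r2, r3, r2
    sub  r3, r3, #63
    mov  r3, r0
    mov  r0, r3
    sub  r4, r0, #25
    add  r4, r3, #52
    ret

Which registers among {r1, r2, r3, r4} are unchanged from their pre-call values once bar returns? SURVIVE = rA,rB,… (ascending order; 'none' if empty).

SURVIVE = r1,r3

prologue: push r3 → mem[0xd6]=0x3e, sp=0xd6
body[0] xor  r2, r1, r4 → r2=0x21
body[1] mov  r2, r3 → r2=0x3e
body[2] xor  r2, r3, r2 → r2=0x00
body[3] sub  r3, r3, #63 → r3=0xff
body[4] mov  r3, r0 → r3=0x4e
body[5] mov  r0, r3 → r0=0x4e
body[6] sub  r4, r0, #25 → r4=0x35
body[7] add  r4, r3, #52 → r4=0x82
epilogue: pop r3=0x3e, sp=0xd7
r1: callee-saved, written=False
r2: caller-saved, written=True
r3: callee-saved, written=True
r4: caller-saved, written=True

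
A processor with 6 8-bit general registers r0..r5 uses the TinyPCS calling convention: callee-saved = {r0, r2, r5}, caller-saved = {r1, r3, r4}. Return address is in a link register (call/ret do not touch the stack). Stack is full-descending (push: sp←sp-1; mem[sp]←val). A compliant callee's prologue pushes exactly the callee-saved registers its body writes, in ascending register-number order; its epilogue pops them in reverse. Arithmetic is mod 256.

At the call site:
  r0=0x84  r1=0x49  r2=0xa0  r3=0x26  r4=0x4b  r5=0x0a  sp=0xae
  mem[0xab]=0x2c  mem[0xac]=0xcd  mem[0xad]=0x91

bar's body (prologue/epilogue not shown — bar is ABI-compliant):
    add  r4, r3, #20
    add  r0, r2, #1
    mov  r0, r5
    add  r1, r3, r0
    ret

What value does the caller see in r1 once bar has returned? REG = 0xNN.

REG = 0x30

prologue: push r0 → mem[0xad]=0x84, sp=0xad
body[0] add  r4, r3, #20 → r4=0x3a
body[1] add  r0, r2, #1 → r0=0xa1
body[2] mov  r0, r5 → r0=0x0a
body[3] add  r1, r3, r0 → r1=0x30
epilogue: pop r0=0x84, sp=0xae
r1 is caller-saved → body value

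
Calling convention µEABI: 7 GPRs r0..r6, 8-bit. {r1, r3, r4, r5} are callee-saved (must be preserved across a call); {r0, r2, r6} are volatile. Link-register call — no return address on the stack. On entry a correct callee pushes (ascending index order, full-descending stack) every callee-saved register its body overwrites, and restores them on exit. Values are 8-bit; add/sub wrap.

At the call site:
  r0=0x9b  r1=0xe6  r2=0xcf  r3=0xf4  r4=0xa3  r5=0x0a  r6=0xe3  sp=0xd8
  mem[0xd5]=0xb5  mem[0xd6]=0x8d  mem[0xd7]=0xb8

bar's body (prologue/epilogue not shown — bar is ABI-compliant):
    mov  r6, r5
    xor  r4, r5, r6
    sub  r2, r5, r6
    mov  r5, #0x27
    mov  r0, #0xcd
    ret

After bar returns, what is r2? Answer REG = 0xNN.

REG = 0x00

prologue: push r4 -> mem[0xd7]=0xa3, sp=0xd7
prologue: push r5 -> mem[0xd6]=0x0a, sp=0xd6
body[0] mov  r6, r5 -> r6=0x0a
body[1] xor  r4, r5, r6 -> r4=0x00
body[2] sub  r2, r5, r6 -> r2=0x00
body[3] mov  r5, #0x27 -> r5=0x27
body[4] mov  r0, #0xcd -> r0=0xcd
epilogue: pop r5=0x0a, sp=0xd7
epilogue: pop r4=0xa3, sp=0xd8
r2 is caller-saved -> body value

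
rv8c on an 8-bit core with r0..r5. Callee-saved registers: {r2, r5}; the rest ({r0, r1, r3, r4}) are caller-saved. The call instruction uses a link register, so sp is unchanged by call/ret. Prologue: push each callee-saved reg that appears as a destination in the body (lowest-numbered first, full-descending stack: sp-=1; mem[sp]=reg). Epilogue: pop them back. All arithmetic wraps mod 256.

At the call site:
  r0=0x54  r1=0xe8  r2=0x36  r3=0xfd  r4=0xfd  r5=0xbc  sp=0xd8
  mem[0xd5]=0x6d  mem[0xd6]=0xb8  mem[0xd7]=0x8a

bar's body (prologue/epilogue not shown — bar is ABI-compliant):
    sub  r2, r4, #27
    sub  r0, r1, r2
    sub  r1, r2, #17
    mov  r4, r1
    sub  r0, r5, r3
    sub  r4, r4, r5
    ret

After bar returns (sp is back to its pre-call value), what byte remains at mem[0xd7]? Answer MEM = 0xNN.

prologue: push r2 -> mem[0xd7]=0x36, sp=0xd7
body[0] sub  r2, r4, #27 -> r2=0xe2
body[1] sub  r0, r1, r2 -> r0=0x06
body[2] sub  r1, r2, #17 -> r1=0xd1
body[3] mov  r4, r1 -> r4=0xd1
body[4] sub  r0, r5, r3 -> r0=0xbf
body[5] sub  r4, r4, r5 -> r4=0x15
epilogue: pop r2=0x36, sp=0xd8
prologue pushed ['r2'] at ['0xd7']

MEM = 0x36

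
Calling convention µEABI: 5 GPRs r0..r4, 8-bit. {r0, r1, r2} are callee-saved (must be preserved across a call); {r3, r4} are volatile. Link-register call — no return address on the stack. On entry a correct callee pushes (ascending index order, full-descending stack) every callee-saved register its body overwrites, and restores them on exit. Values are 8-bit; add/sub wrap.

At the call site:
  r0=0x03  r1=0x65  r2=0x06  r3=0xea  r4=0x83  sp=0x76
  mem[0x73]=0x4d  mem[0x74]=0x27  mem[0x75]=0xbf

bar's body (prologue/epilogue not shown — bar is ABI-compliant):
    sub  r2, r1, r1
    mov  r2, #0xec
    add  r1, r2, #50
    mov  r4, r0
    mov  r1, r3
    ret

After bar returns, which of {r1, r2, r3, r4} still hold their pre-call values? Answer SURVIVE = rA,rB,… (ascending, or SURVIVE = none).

SURVIVE = r1,r2,r3

prologue: push r1 → mem[0x75]=0x65, sp=0x75
prologue: push r2 → mem[0x74]=0x06, sp=0x74
body[0] sub  r2, r1, r1 → r2=0x00
body[1] mov  r2, #0xec → r2=0xec
body[2] add  r1, r2, #50 → r1=0x1e
body[3] mov  r4, r0 → r4=0x03
body[4] mov  r1, r3 → r1=0xea
epilogue: pop r2=0x06, sp=0x75
epilogue: pop r1=0x65, sp=0x76
r1: callee-saved, written=True
r2: callee-saved, written=True
r3: caller-saved, written=False
r4: caller-saved, written=True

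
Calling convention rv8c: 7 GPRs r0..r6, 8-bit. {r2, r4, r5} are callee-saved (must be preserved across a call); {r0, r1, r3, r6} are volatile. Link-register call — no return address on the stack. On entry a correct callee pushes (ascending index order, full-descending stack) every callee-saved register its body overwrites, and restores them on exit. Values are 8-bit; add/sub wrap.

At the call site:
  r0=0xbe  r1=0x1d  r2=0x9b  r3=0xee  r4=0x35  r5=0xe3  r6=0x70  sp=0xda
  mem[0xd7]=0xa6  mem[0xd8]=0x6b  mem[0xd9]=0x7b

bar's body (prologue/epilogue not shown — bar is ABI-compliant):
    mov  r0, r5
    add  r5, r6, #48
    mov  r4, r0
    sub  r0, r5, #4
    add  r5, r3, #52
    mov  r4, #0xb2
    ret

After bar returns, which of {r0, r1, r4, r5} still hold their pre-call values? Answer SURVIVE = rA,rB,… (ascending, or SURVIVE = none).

SURVIVE = r1,r4,r5

prologue: push r4 → mem[0xd9]=0x35, sp=0xd9
prologue: push r5 → mem[0xd8]=0xe3, sp=0xd8
body[0] mov  r0, r5 → r0=0xe3
body[1] add  r5, r6, #48 → r5=0xa0
body[2] mov  r4, r0 → r4=0xe3
body[3] sub  r0, r5, #4 → r0=0x9c
body[4] add  r5, r3, #52 → r5=0x22
body[5] mov  r4, #0xb2 → r4=0xb2
epilogue: pop r5=0xe3, sp=0xd9
epilogue: pop r4=0x35, sp=0xda
r0: caller-saved, written=True
r1: caller-saved, written=False
r4: callee-saved, written=True
r5: callee-saved, written=True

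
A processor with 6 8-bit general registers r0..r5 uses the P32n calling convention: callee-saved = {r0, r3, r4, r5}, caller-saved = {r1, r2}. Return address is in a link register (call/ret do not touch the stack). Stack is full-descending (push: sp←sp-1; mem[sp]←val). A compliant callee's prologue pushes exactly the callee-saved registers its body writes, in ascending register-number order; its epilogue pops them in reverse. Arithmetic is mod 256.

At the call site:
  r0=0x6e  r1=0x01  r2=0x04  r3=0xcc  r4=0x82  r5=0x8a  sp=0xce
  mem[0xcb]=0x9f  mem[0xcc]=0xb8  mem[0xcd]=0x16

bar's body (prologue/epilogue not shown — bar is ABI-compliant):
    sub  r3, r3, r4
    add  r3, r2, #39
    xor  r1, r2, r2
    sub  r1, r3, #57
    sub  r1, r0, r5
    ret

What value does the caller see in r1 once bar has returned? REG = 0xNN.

prologue: push r3 → mem[0xcd]=0xcc, sp=0xcd
body[0] sub  r3, r3, r4 → r3=0x4a
body[1] add  r3, r2, #39 → r3=0x2b
body[2] xor  r1, r2, r2 → r1=0x00
body[3] sub  r1, r3, #57 → r1=0xf2
body[4] sub  r1, r0, r5 → r1=0xe4
epilogue: pop r3=0xcc, sp=0xce
r1 is caller-saved → body value

REG = 0xe4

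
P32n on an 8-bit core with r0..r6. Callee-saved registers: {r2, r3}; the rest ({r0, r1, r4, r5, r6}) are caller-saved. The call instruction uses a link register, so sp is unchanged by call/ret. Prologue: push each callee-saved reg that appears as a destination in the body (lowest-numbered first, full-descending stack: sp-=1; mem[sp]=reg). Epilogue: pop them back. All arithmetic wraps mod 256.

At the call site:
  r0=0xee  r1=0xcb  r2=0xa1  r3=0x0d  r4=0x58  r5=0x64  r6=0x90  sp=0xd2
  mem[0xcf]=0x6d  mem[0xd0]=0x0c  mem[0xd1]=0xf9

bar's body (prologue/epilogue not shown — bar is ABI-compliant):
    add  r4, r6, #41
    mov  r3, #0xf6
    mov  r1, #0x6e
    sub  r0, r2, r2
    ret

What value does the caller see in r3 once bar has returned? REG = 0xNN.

prologue: push r3 -> mem[0xd1]=0x0d, sp=0xd1
body[0] add  r4, r6, #41 -> r4=0xb9
body[1] mov  r3, #0xf6 -> r3=0xf6
body[2] mov  r1, #0x6e -> r1=0x6e
body[3] sub  r0, r2, r2 -> r0=0x00
epilogue: pop r3=0x0d, sp=0xd2
r3 is callee-saved -> restored

REG = 0x0d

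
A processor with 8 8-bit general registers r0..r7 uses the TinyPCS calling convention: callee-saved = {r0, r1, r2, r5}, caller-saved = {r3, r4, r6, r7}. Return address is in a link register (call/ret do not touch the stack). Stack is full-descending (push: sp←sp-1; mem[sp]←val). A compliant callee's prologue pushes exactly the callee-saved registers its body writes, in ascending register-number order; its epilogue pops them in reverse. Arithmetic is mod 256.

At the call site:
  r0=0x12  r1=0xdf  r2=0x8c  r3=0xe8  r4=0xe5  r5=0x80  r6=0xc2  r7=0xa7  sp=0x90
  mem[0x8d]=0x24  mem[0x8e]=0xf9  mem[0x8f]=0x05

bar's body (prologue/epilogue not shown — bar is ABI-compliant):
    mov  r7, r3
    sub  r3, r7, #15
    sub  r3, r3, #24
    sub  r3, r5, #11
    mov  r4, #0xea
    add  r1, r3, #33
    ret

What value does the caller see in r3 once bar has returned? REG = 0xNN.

REG = 0x75

prologue: push r1 → mem[0x8f]=0xdf, sp=0x8f
body[0] mov  r7, r3 → r7=0xe8
body[1] sub  r3, r7, #15 → r3=0xd9
body[2] sub  r3, r3, #24 → r3=0xc1
body[3] sub  r3, r5, #11 → r3=0x75
body[4] mov  r4, #0xea → r4=0xea
body[5] add  r1, r3, #33 → r1=0x96
epilogue: pop r1=0xdf, sp=0x90
r3 is caller-saved → body value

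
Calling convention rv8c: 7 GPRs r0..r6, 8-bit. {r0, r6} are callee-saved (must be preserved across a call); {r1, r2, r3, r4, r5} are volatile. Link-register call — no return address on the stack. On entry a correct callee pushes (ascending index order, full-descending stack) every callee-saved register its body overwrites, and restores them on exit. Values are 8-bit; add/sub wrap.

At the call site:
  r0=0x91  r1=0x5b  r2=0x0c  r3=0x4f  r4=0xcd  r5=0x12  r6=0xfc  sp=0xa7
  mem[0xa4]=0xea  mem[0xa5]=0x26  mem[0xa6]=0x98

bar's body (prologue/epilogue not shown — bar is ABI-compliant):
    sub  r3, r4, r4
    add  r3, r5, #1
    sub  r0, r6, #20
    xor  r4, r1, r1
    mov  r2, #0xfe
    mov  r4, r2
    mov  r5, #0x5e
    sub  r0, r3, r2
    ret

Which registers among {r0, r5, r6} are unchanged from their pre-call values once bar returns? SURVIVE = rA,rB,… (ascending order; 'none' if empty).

SURVIVE = r0,r6

prologue: push r0 -> mem[0xa6]=0x91, sp=0xa6
body[0] sub  r3, r4, r4 -> r3=0x00
body[1] add  r3, r5, #1 -> r3=0x13
body[2] sub  r0, r6, #20 -> r0=0xe8
body[3] xor  r4, r1, r1 -> r4=0x00
body[4] mov  r2, #0xfe -> r2=0xfe
body[5] mov  r4, r2 -> r4=0xfe
body[6] mov  r5, #0x5e -> r5=0x5e
body[7] sub  r0, r3, r2 -> r0=0x15
epilogue: pop r0=0x91, sp=0xa7
r0: callee-saved, written=True
r5: caller-saved, written=True
r6: callee-saved, written=False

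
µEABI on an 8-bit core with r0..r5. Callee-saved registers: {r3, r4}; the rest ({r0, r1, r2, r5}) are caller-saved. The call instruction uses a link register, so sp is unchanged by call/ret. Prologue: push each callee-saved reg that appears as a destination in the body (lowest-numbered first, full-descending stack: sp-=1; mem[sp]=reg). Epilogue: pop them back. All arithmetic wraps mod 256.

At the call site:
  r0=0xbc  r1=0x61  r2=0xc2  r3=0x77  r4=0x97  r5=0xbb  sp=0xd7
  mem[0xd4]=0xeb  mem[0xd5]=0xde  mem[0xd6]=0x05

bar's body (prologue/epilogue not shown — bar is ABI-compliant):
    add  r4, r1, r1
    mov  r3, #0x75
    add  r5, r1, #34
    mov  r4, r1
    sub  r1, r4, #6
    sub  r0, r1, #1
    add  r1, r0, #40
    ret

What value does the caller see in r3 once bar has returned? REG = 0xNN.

REG = 0x77

prologue: push r3 → mem[0xd6]=0x77, sp=0xd6
prologue: push r4 → mem[0xd5]=0x97, sp=0xd5
body[0] add  r4, r1, r1 → r4=0xc2
body[1] mov  r3, #0x75 → r3=0x75
body[2] add  r5, r1, #34 → r5=0x83
body[3] mov  r4, r1 → r4=0x61
body[4] sub  r1, r4, #6 → r1=0x5b
body[5] sub  r0, r1, #1 → r0=0x5a
body[6] add  r1, r0, #40 → r1=0x82
epilogue: pop r4=0x97, sp=0xd6
epilogue: pop r3=0x77, sp=0xd7
r3 is callee-saved → restored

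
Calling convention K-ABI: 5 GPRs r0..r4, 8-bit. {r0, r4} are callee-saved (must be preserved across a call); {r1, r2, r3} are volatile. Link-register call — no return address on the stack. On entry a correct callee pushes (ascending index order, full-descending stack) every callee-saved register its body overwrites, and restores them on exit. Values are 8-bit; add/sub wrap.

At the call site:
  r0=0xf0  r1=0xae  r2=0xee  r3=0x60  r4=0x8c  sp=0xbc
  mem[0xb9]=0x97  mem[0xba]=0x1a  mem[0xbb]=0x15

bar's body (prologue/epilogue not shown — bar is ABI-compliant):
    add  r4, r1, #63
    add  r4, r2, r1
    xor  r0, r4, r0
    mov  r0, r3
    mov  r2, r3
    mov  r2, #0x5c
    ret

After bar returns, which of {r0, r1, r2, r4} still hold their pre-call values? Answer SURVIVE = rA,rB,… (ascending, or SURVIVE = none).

SURVIVE = r0,r1,r4

prologue: push r0 → mem[0xbb]=0xf0, sp=0xbb
prologue: push r4 → mem[0xba]=0x8c, sp=0xba
body[0] add  r4, r1, #63 → r4=0xed
body[1] add  r4, r2, r1 → r4=0x9c
body[2] xor  r0, r4, r0 → r0=0x6c
body[3] mov  r0, r3 → r0=0x60
body[4] mov  r2, r3 → r2=0x60
body[5] mov  r2, #0x5c → r2=0x5c
epilogue: pop r4=0x8c, sp=0xbb
epilogue: pop r0=0xf0, sp=0xbc
r0: callee-saved, written=True
r1: caller-saved, written=False
r2: caller-saved, written=True
r4: callee-saved, written=True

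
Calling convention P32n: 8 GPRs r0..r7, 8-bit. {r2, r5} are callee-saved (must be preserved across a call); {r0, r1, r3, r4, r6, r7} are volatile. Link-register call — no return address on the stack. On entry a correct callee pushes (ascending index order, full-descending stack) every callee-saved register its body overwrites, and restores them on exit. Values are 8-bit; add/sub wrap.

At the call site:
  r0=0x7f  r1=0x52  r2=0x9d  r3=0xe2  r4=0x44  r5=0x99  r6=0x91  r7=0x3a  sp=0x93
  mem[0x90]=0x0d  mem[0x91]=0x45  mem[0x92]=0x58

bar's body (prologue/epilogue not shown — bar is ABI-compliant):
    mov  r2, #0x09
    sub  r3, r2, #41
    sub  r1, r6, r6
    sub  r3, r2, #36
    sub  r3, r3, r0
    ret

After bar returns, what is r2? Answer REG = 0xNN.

REG = 0x9d

prologue: push r2 → mem[0x92]=0x9d, sp=0x92
body[0] mov  r2, #0x09 → r2=0x09
body[1] sub  r3, r2, #41 → r3=0xe0
body[2] sub  r1, r6, r6 → r1=0x00
body[3] sub  r3, r2, #36 → r3=0xe5
body[4] sub  r3, r3, r0 → r3=0x66
epilogue: pop r2=0x9d, sp=0x93
r2 is callee-saved → restored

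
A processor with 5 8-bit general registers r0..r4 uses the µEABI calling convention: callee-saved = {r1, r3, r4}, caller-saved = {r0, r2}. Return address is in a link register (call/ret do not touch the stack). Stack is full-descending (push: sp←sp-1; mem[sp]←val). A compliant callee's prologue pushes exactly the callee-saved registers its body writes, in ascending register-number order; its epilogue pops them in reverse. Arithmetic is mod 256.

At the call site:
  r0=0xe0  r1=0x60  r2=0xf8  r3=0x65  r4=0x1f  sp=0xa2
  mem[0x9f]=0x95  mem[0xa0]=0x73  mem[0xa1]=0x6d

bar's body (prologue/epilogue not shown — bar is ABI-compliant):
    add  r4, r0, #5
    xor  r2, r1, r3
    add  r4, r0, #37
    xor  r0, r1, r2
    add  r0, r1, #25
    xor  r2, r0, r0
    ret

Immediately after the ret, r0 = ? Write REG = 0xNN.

prologue: push r4 → mem[0xa1]=0x1f, sp=0xa1
body[0] add  r4, r0, #5 → r4=0xe5
body[1] xor  r2, r1, r3 → r2=0x05
body[2] add  r4, r0, #37 → r4=0x05
body[3] xor  r0, r1, r2 → r0=0x65
body[4] add  r0, r1, #25 → r0=0x79
body[5] xor  r2, r0, r0 → r2=0x00
epilogue: pop r4=0x1f, sp=0xa2
r0 is caller-saved → body value

REG = 0x79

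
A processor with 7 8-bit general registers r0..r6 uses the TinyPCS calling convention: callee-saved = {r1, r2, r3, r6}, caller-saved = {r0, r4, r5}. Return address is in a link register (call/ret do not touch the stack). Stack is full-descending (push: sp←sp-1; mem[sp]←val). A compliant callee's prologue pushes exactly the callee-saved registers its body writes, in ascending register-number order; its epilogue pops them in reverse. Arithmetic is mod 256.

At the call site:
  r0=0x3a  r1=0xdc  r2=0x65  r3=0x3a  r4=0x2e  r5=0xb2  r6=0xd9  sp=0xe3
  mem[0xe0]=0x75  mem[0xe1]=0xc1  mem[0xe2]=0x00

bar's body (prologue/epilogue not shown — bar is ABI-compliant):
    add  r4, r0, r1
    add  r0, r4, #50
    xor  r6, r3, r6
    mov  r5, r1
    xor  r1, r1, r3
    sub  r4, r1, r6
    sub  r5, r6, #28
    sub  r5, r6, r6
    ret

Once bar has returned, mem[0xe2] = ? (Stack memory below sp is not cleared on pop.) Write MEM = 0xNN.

prologue: push r1 → mem[0xe2]=0xdc, sp=0xe2
prologue: push r6 → mem[0xe1]=0xd9, sp=0xe1
body[0] add  r4, r0, r1 → r4=0x16
body[1] add  r0, r4, #50 → r0=0x48
body[2] xor  r6, r3, r6 → r6=0xe3
body[3] mov  r5, r1 → r5=0xdc
body[4] xor  r1, r1, r3 → r1=0xe6
body[5] sub  r4, r1, r6 → r4=0x03
body[6] sub  r5, r6, #28 → r5=0xc7
body[7] sub  r5, r6, r6 → r5=0x00
epilogue: pop r6=0xd9, sp=0xe2
epilogue: pop r1=0xdc, sp=0xe3
prologue pushed ['r1', 'r6'] at ['0xe2', '0xe1']

MEM = 0xdc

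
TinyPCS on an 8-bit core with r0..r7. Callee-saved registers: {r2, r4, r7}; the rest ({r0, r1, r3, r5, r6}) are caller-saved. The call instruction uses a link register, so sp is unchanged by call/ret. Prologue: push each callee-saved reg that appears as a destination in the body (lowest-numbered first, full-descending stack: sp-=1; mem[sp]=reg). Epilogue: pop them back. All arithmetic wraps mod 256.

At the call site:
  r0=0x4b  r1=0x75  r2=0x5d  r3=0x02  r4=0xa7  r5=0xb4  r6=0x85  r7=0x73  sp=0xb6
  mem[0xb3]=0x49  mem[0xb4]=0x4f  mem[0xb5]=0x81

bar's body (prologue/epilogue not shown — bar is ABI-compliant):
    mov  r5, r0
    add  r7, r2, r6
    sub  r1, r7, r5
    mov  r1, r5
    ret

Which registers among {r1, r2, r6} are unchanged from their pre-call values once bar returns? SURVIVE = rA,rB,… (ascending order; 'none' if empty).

prologue: push r7 -> mem[0xb5]=0x73, sp=0xb5
body[0] mov  r5, r0 -> r5=0x4b
body[1] add  r7, r2, r6 -> r7=0xe2
body[2] sub  r1, r7, r5 -> r1=0x97
body[3] mov  r1, r5 -> r1=0x4b
epilogue: pop r7=0x73, sp=0xb6
r1: caller-saved, written=True
r2: callee-saved, written=False
r6: caller-saved, written=False

SURVIVE = r2,r6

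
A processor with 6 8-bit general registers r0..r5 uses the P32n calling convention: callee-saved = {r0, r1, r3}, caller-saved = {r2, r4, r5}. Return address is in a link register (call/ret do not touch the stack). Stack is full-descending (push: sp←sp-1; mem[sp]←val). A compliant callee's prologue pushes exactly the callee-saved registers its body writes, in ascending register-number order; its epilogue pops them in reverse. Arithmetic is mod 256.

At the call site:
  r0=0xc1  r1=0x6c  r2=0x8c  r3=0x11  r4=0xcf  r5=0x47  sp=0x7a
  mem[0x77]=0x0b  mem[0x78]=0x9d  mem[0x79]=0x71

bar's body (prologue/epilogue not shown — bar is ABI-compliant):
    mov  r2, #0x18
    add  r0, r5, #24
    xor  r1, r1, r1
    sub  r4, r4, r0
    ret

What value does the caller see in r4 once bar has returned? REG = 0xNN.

REG = 0x70

prologue: push r0 -> mem[0x79]=0xc1, sp=0x79
prologue: push r1 -> mem[0x78]=0x6c, sp=0x78
body[0] mov  r2, #0x18 -> r2=0x18
body[1] add  r0, r5, #24 -> r0=0x5f
body[2] xor  r1, r1, r1 -> r1=0x00
body[3] sub  r4, r4, r0 -> r4=0x70
epilogue: pop r1=0x6c, sp=0x79
epilogue: pop r0=0xc1, sp=0x7a
r4 is caller-saved -> body value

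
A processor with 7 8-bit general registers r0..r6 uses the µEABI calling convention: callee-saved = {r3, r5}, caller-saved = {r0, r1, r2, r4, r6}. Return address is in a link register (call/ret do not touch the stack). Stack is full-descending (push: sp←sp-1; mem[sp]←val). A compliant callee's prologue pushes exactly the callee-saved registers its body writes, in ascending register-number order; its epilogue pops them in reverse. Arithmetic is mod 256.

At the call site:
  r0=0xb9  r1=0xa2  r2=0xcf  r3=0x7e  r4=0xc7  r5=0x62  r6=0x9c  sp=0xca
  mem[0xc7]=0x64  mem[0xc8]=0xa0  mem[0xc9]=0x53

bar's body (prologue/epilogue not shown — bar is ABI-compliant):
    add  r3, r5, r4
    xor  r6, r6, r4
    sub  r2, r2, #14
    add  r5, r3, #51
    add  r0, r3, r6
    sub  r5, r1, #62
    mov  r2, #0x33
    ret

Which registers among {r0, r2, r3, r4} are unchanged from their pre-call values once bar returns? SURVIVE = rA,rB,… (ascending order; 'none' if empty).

SURVIVE = r3,r4

prologue: push r3 → mem[0xc9]=0x7e, sp=0xc9
prologue: push r5 → mem[0xc8]=0x62, sp=0xc8
body[0] add  r3, r5, r4 → r3=0x29
body[1] xor  r6, r6, r4 → r6=0x5b
body[2] sub  r2, r2, #14 → r2=0xc1
body[3] add  r5, r3, #51 → r5=0x5c
body[4] add  r0, r3, r6 → r0=0x84
body[5] sub  r5, r1, #62 → r5=0x64
body[6] mov  r2, #0x33 → r2=0x33
epilogue: pop r5=0x62, sp=0xc9
epilogue: pop r3=0x7e, sp=0xca
r0: caller-saved, written=True
r2: caller-saved, written=True
r3: callee-saved, written=True
r4: caller-saved, written=False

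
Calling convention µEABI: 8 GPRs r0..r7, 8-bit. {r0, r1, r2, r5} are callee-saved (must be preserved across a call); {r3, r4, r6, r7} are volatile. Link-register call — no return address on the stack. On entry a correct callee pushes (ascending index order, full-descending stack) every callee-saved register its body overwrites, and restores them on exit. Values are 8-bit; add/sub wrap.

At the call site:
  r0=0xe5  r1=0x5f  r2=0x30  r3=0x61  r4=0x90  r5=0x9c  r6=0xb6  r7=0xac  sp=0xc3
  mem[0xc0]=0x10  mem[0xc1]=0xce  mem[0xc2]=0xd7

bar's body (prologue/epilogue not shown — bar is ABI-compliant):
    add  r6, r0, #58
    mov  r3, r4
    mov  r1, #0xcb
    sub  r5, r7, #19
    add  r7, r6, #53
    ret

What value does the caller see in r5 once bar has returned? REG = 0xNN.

prologue: push r1 -> mem[0xc2]=0x5f, sp=0xc2
prologue: push r5 -> mem[0xc1]=0x9c, sp=0xc1
body[0] add  r6, r0, #58 -> r6=0x1f
body[1] mov  r3, r4 -> r3=0x90
body[2] mov  r1, #0xcb -> r1=0xcb
body[3] sub  r5, r7, #19 -> r5=0x99
body[4] add  r7, r6, #53 -> r7=0x54
epilogue: pop r5=0x9c, sp=0xc2
epilogue: pop r1=0x5f, sp=0xc3
r5 is callee-saved -> restored

REG = 0x9c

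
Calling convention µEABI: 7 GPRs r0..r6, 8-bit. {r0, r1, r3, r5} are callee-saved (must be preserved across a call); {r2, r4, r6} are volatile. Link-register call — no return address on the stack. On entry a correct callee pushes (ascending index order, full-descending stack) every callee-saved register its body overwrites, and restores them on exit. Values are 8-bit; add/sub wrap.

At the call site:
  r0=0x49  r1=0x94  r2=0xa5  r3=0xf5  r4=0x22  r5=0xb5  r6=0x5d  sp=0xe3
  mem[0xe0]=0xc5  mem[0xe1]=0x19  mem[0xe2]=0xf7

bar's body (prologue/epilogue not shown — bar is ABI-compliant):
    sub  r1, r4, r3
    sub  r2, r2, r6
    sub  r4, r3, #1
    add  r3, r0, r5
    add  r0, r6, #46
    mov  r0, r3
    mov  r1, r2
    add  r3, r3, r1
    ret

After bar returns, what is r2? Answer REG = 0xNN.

REG = 0x48

prologue: push r0 -> mem[0xe2]=0x49, sp=0xe2
prologue: push r1 -> mem[0xe1]=0x94, sp=0xe1
prologue: push r3 -> mem[0xe0]=0xf5, sp=0xe0
body[0] sub  r1, r4, r3 -> r1=0x2d
body[1] sub  r2, r2, r6 -> r2=0x48
body[2] sub  r4, r3, #1 -> r4=0xf4
body[3] add  r3, r0, r5 -> r3=0xfe
body[4] add  r0, r6, #46 -> r0=0x8b
body[5] mov  r0, r3 -> r0=0xfe
body[6] mov  r1, r2 -> r1=0x48
body[7] add  r3, r3, r1 -> r3=0x46
epilogue: pop r3=0xf5, sp=0xe1
epilogue: pop r1=0x94, sp=0xe2
epilogue: pop r0=0x49, sp=0xe3
r2 is caller-saved -> body value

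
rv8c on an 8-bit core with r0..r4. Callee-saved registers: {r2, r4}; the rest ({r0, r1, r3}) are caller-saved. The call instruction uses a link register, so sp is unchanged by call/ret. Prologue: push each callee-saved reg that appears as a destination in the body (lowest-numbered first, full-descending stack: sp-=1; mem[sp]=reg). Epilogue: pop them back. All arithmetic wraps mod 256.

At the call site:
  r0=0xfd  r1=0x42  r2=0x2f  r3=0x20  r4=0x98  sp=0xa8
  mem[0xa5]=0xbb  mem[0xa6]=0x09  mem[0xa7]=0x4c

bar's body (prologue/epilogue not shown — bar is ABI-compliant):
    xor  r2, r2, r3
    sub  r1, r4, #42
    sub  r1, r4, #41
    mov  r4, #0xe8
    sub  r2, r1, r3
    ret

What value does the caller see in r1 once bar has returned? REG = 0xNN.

prologue: push r2 → mem[0xa7]=0x2f, sp=0xa7
prologue: push r4 → mem[0xa6]=0x98, sp=0xa6
body[0] xor  r2, r2, r3 → r2=0x0f
body[1] sub  r1, r4, #42 → r1=0x6e
body[2] sub  r1, r4, #41 → r1=0x6f
body[3] mov  r4, #0xe8 → r4=0xe8
body[4] sub  r2, r1, r3 → r2=0x4f
epilogue: pop r4=0x98, sp=0xa7
epilogue: pop r2=0x2f, sp=0xa8
r1 is caller-saved → body value

REG = 0x6f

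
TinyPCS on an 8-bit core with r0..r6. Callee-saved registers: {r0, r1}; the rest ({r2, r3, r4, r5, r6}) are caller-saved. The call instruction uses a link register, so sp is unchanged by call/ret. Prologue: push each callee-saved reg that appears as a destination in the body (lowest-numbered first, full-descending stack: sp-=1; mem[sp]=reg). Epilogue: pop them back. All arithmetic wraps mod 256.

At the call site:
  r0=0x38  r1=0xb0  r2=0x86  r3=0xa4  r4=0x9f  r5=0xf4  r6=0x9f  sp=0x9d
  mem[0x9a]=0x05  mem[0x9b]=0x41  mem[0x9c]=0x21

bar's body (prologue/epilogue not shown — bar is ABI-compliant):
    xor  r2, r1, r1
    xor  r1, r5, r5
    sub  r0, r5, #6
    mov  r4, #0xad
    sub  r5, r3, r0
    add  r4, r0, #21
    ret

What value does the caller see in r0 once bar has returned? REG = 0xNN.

prologue: push r0 → mem[0x9c]=0x38, sp=0x9c
prologue: push r1 → mem[0x9b]=0xb0, sp=0x9b
body[0] xor  r2, r1, r1 → r2=0x00
body[1] xor  r1, r5, r5 → r1=0x00
body[2] sub  r0, r5, #6 → r0=0xee
body[3] mov  r4, #0xad → r4=0xad
body[4] sub  r5, r3, r0 → r5=0xb6
body[5] add  r4, r0, #21 → r4=0x03
epilogue: pop r1=0xb0, sp=0x9c
epilogue: pop r0=0x38, sp=0x9d
r0 is callee-saved → restored

REG = 0x38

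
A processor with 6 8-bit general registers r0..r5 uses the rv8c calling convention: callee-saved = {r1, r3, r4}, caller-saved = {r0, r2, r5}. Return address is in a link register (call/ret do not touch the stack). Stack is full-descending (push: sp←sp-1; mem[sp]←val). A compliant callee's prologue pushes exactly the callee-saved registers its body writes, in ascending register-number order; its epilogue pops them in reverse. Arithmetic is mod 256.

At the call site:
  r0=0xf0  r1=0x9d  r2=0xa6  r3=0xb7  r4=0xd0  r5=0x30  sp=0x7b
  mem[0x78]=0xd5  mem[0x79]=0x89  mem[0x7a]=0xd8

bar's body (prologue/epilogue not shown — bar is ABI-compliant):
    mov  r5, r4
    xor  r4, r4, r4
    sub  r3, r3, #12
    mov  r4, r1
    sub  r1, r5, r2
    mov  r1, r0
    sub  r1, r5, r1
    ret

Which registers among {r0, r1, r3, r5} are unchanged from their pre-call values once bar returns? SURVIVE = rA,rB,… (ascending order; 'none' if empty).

prologue: push r1 -> mem[0x7a]=0x9d, sp=0x7a
prologue: push r3 -> mem[0x79]=0xb7, sp=0x79
prologue: push r4 -> mem[0x78]=0xd0, sp=0x78
body[0] mov  r5, r4 -> r5=0xd0
body[1] xor  r4, r4, r4 -> r4=0x00
body[2] sub  r3, r3, #12 -> r3=0xab
body[3] mov  r4, r1 -> r4=0x9d
body[4] sub  r1, r5, r2 -> r1=0x2a
body[5] mov  r1, r0 -> r1=0xf0
body[6] sub  r1, r5, r1 -> r1=0xe0
epilogue: pop r4=0xd0, sp=0x79
epilogue: pop r3=0xb7, sp=0x7a
epilogue: pop r1=0x9d, sp=0x7b
r0: caller-saved, written=False
r1: callee-saved, written=True
r3: callee-saved, written=True
r5: caller-saved, written=True

SURVIVE = r0,r1,r3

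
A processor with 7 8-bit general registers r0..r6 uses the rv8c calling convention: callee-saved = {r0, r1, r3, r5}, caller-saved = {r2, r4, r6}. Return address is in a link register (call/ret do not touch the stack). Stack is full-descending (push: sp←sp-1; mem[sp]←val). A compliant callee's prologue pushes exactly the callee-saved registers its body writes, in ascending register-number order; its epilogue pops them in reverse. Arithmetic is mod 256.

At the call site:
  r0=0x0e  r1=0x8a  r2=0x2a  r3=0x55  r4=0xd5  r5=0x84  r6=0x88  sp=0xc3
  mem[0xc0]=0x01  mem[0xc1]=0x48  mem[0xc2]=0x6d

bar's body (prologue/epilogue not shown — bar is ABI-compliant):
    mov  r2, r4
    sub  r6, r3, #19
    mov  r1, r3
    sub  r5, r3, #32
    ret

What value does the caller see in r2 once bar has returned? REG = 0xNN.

prologue: push r1 → mem[0xc2]=0x8a, sp=0xc2
prologue: push r5 → mem[0xc1]=0x84, sp=0xc1
body[0] mov  r2, r4 → r2=0xd5
body[1] sub  r6, r3, #19 → r6=0x42
body[2] mov  r1, r3 → r1=0x55
body[3] sub  r5, r3, #32 → r5=0x35
epilogue: pop r5=0x84, sp=0xc2
epilogue: pop r1=0x8a, sp=0xc3
r2 is caller-saved → body value

REG = 0xd5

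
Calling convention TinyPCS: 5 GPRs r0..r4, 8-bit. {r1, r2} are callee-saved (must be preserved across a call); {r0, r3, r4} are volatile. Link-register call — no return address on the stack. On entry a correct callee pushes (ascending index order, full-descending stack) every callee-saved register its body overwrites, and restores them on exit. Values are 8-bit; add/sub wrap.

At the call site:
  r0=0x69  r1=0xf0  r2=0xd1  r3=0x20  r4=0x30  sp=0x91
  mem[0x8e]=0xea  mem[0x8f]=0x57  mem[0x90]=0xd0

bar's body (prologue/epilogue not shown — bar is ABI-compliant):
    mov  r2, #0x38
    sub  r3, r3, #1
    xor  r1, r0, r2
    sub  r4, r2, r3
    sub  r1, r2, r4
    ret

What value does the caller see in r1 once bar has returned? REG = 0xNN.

REG = 0xf0

prologue: push r1 → mem[0x90]=0xf0, sp=0x90
prologue: push r2 → mem[0x8f]=0xd1, sp=0x8f
body[0] mov  r2, #0x38 → r2=0x38
body[1] sub  r3, r3, #1 → r3=0x1f
body[2] xor  r1, r0, r2 → r1=0x51
body[3] sub  r4, r2, r3 → r4=0x19
body[4] sub  r1, r2, r4 → r1=0x1f
epilogue: pop r2=0xd1, sp=0x90
epilogue: pop r1=0xf0, sp=0x91
r1 is callee-saved → restored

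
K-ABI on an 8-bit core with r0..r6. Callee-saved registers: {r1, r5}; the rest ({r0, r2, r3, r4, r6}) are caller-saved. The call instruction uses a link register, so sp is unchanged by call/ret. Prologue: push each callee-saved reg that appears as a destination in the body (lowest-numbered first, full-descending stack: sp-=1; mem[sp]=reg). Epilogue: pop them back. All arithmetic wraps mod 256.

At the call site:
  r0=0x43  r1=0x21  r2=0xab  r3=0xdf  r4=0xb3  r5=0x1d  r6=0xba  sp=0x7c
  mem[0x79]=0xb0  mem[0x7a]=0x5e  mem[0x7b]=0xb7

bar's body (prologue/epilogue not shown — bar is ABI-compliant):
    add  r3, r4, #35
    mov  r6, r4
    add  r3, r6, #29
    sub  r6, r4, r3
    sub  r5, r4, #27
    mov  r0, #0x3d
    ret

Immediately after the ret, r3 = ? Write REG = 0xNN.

REG = 0xd0

prologue: push r5 -> mem[0x7b]=0x1d, sp=0x7b
body[0] add  r3, r4, #35 -> r3=0xd6
body[1] mov  r6, r4 -> r6=0xb3
body[2] add  r3, r6, #29 -> r3=0xd0
body[3] sub  r6, r4, r3 -> r6=0xe3
body[4] sub  r5, r4, #27 -> r5=0x98
body[5] mov  r0, #0x3d -> r0=0x3d
epilogue: pop r5=0x1d, sp=0x7c
r3 is caller-saved -> body value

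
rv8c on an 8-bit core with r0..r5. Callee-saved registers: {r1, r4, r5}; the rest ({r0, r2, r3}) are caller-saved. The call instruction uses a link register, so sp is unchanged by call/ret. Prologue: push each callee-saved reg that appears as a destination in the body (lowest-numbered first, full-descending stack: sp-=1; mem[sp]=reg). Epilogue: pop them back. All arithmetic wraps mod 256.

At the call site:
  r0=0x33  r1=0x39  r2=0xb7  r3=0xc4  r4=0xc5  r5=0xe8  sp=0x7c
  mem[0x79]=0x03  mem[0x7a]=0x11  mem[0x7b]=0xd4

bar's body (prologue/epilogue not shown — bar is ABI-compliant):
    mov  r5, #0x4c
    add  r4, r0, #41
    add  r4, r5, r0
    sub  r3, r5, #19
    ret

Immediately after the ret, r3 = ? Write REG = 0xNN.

prologue: push r4 → mem[0x7b]=0xc5, sp=0x7b
prologue: push r5 → mem[0x7a]=0xe8, sp=0x7a
body[0] mov  r5, #0x4c → r5=0x4c
body[1] add  r4, r0, #41 → r4=0x5c
body[2] add  r4, r5, r0 → r4=0x7f
body[3] sub  r3, r5, #19 → r3=0x39
epilogue: pop r5=0xe8, sp=0x7b
epilogue: pop r4=0xc5, sp=0x7c
r3 is caller-saved → body value

REG = 0x39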